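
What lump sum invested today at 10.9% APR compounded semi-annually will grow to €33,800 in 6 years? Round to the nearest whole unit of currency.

Periodic rate i = 0.109/2 = 0.0545; n = 6 × 2 = 12 periods.
Discount factor = (1+0.0545)^(−12) = 0.528982; PV = 33,800 × 0.528982 = 17,879.5956

€17,880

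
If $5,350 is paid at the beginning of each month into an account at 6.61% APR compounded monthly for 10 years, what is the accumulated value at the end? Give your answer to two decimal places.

i = 0.0661/12 = 0.00550833 per month; n = 10·12 = 120.
FV = 5350 × [(1+0.00550833)^120 − 1] / 0.00550833 × (1+i) = 5350 × 170.352586 = 911,386.3362
Payments are at the start of each period, so multiply by (1+i).

$911,386.34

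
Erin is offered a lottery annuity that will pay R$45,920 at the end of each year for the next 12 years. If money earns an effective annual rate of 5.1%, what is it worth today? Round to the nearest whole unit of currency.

R$404,715

PV = 45920 × [1 − (1+0.051)^(−12)] / 0.051 = 45920 × 8.813475 = 404,714.7650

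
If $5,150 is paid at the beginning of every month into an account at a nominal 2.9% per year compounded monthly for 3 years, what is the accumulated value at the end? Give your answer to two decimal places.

$193,927.50

i = 0.029/12 = 0.00241667 per month; n = 3·12 = 36.
FV = PMT · [(1+i)^n − 1] / i × (1+i) = 5150 · 37.655826 = 193,927.5048
Payments are at the start of each period, so multiply by (1+i).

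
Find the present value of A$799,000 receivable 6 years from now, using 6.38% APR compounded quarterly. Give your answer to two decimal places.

Periodic rate i = 0.0638/4 = 0.01595; n = 6 × 4 = 24 periods.
Discount factor = (1+0.01595)^(−24) = 0.684012; PV = 799,000 × 0.684012 = 546,525.8992

A$546,525.90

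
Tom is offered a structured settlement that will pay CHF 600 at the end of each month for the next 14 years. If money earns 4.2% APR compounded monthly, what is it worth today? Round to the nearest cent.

i = 0.042/12 = 0.0035 per month; n = 14·12 = 168.
PV = 600 × [1 − (1+0.0035)^(−168)] / 0.0035 = 600 × 126.854984 = 76,112.9904

CHF 76,112.99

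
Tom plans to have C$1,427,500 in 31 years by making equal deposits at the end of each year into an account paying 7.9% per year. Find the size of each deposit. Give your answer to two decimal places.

PMT = 1.4275e+06 / ( [(1+0.079)^31 − 1] / 0.079 ) = 1.4275e+06 / 121.012925 = 11,796.2606

C$11,796.26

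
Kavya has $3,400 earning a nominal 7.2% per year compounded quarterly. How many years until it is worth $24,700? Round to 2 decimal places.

27.79 years

Periodic rate i = 0.072/4 = 0.018.
n = ln(24700/3400) / ln(1+0.018) = ln(7.26471) / 0.017840 = 111.1568 quarters
= 111.1568/4 years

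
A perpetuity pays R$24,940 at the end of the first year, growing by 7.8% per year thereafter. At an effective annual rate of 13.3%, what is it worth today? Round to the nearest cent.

PV = D₁/(r − g) = 24940/(0.133 − 0.078) = 453,454.5455

R$453,454.55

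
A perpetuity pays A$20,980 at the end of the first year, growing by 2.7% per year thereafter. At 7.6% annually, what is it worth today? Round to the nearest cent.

PV = D₁/(r − g) = 20980/(0.076 − 0.027) = 428,163.2653

A$428,163.27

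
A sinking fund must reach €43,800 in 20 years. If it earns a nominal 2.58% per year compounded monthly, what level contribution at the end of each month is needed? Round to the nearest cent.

i = 0.0258/12 = 0.00215 per month; n = 20·12 = 240.
PMT = 43800 / ( [(1+0.00215)^240 − 1] / 0.00215 ) = 43800 / 313.667567 = 139.6383

€139.64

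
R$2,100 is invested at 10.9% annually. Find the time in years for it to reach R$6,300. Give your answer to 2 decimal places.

(1+i)^n = 6300/2100 = 3.00000, so n = ln 3.00000 / ln 1.109 = 10.6188 years

10.62 years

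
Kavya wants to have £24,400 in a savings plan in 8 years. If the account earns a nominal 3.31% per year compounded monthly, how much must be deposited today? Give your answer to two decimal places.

£18,730.40

With 12 periods per year: i = 0.00275833, n = 96.
Discount factor = (1+0.00275833)^(−96) = 0.767639; PV = 24,400 × 0.767639 = 18,730.3961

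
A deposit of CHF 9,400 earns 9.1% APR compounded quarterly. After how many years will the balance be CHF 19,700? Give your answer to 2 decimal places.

Periodic rate i = 0.091/4 = 0.02275.
(1+i)^n = 19700/9400 = 2.09574, so n = ln 2.09574 / ln 1.02275 = 32.8920 quarters
= 32.8920/4 years

8.22 years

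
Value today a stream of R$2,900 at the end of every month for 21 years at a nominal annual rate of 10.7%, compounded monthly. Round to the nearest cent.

i = 0.107/12 = 0.00891667 per month; n = 21·12 = 252.
Annuity factor a(252|0.00891667) = 100.174884; PV = 2900 × 100.174884 = 290,507.1634

R$290,507.16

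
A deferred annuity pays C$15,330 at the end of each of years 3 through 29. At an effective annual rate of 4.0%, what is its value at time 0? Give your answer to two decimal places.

C$231,446.51

Value one period before first payment (t=2): 15330 × [1 − (1+0.04)^(−27)] / 0.04 = 15330 × 16.329586 = 250,332.5495
Discount back 2 years: 250,332.5495 × (1+0.04)^(−2) = 250,332.5495 × 0.924556 = 231,446.5140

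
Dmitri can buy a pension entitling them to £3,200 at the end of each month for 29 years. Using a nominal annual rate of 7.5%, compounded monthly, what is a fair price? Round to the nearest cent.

Periodic rate i = 0.075/12 = 0.00625; n = 29 × 12 = 348 periods.
PV = PMT · [1 − (1+i)^(−n)] / i = 3200 · 141.699242 = 453,437.5731

£453,437.57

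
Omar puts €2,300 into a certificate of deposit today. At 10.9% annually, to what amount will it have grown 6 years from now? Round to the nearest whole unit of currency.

FV = PV·(1+i)^n = 2,300 × 1.860327 = 4,278.7520

€4,279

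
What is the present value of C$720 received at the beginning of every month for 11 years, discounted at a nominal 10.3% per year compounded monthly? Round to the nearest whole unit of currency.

Periodic rate i = 0.103/12 = 0.00858333; n = 11 × 12 = 132 periods.
PV = PMT · [1 − (1+i)^(−n)] / i × (1+i) = 720 · 79.477169 = 57,223.5616
(Beginning-of-period payments → annuity-due factor ×(1+i).)

C$57,224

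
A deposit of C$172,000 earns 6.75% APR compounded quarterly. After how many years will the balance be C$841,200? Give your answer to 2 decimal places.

23.71 years

Periodic rate i = 0.0675/4 = 0.016875.
(1+i)^n = 841200/172000 = 4.89070, so n = ln 4.89070 / ln 1.01687 = 94.8557 quarters
= 94.8557/4 years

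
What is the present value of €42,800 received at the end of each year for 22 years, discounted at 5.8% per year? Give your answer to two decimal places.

PV = PMT · [1 − (1+i)^(−n)] / i = 42800 · 12.253829 = 524,463.8677

€524,463.87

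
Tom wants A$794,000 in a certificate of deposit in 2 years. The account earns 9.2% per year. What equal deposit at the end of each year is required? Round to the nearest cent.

A$379,541.11

FV-annuity factor = 2.092000; PMT = 794000 / 2.092000 = 379,541.1090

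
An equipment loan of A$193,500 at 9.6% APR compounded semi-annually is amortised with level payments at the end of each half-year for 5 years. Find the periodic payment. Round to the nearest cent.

Periodic rate i = 0.096/2 = 0.048; n = 5 × 2 = 10 periods.
PMT = 193500 / ( [1 − (1+0.048)^(−10)] / 0.048 ) = 193500 / 7.797286 = 24,816.3278

A$24,816.33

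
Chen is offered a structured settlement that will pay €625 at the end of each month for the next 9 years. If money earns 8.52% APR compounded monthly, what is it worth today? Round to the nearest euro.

i = 0.0852/12 = 0.0071 per month; n = 9·12 = 108.
Annuity factor a(108|0.0071) = 75.245456; PV = 625 × 75.245456 = 47,028.4100

€47,028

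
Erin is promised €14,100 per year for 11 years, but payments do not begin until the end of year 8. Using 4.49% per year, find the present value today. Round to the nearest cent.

€88,475.10

Value one period before first payment (t=7): 14100 × [1 − (1+0.0449)^(−11)] / 0.0449 = 14100 × 8.533458 = 120,321.7560
Discount back 7 years: 120,321.7560 × (1+0.0449)^(−7) = 120,321.7560 × 0.735321 = 88,475.0990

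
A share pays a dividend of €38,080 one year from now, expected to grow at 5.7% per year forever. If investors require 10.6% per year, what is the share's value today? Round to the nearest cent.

€777,142.86

PV = PMT / (i − g) = 38080 / (0.106 − 0.057) = 38080 / 0.049000 = 777,142.8571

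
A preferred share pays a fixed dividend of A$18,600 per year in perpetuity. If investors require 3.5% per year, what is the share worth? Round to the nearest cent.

A$531,428.57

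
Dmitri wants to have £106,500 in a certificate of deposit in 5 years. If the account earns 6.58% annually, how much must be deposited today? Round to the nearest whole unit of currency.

£77,441

Discount factor = (1+0.0658)^(−5) = 0.727146; PV = 106,500 × 0.727146 = 77,441.0135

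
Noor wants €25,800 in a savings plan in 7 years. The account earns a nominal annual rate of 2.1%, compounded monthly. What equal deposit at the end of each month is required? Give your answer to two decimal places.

With 12 periods per year: i = 0.00175, n = 84.
FV-annuity factor = 90.402945; PMT = 25800 / 90.402945 = 285.3889

€285.39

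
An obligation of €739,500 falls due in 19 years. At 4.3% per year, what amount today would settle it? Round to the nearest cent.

€332,304.57

PV = 739,500 / (1 + 0.043)^19 = 739,500 / 2.225368 = 332,304.5733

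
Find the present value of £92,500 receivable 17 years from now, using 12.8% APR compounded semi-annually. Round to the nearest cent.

£11,223.45

i = 0.128/2 = 0.064 per half-year; n = 17·2 = 34.
PV = 92,500 / (1 + 0.064)^34 = 92,500 / 8.241672 = 11,223.4502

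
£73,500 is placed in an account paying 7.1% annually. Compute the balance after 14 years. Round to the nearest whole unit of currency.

FV = 73,500 × (1 + 0.071)^14 = 192,017.1108

£192,017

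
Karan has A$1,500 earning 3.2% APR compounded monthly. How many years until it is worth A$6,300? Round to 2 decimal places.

44.91 years

Periodic rate i = 0.032/12 = 0.00266667.
(1+i)^n = 6300/1500 = 4.20000, so n = ln 4.20000 / ln 1.00267 = 538.8739 months
= 538.8739/12 years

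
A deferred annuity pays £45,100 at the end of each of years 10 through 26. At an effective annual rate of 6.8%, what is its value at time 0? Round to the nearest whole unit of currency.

Value one period before first payment (t=9): 45100 × [1 − (1+0.068)^(−17)] / 0.068 = 45100 × 9.899926 = 446,486.6780
PV₀ = 446,486.6780 / (1+0.068)^9 = 446,486.6780 / 1.807762 = 246,983.0963

£246,983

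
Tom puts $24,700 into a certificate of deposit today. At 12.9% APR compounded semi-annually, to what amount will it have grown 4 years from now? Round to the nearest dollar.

$40,725

With 2 periods per year: i = 0.0645, n = 8.
FV = PV·(1+i)^n = 24,700 × 1.648790 = 40,725.1113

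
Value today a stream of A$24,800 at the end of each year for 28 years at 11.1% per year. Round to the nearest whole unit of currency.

A$211,698

PV = 24800 × [1 − (1+0.111)^(−28)] / 0.111 = 24800 × 8.536203 = 211,697.8240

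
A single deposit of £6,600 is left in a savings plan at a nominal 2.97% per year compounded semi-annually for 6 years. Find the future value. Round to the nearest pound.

£7,877

i = 0.0297/2 = 0.01485 per half-year; n = 6·2 = 12.
6,600 × (1+0.01485)^12 = 6,600 × 1.193500 = 7,877.0973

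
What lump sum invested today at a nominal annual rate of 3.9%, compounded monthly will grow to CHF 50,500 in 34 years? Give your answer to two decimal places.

CHF 13,438.50

Periodic rate i = 0.039/12 = 0.00325; n = 34 × 12 = 408 periods.
PV = FV·(1+i)^(−n) = 50,500 × 0.266109 = 13,438.4961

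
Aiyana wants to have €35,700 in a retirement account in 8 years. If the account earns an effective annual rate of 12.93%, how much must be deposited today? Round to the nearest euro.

€13,496

Discount factor = (1+0.1293)^(−8) = 0.378029; PV = 35,700 × 0.378029 = 13,495.6433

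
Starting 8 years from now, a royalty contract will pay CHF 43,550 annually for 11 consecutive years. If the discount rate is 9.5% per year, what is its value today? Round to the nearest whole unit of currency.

Value one period before first payment (t=7): 43550 × [1 − (1+0.095)^(−11)] / 0.095 = 43550 × 6.647304 = 289,490.0953
PV₀ = 289,490.0953 / (1+0.095)^7 = 289,490.0953 / 1.887552 = 153,368.0427

CHF 153,368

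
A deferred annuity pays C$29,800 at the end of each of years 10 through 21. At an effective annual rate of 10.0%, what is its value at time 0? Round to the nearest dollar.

C$86,112

PV at t=9 (ordinary 12-year annuity): 29800 × a(12|0.1) = 29800 × 6.813692 = 203,048.0163
Discount back 9 years: 203,048.0163 × (1+0.1)^(−9) = 203,048.0163 × 0.424098 = 86,112.1801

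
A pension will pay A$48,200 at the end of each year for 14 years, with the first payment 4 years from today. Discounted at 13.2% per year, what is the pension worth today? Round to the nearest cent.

Value one period before first payment (t=3): 48200 × [1 − (1+0.132)^(−14)] / 0.132 = 48200 × 6.240466 = 300,790.4636
Discount back 3 years: 300,790.4636 × (1+0.132)^(−3) = 300,790.4636 × 0.689383 = 207,359.9037

A$207,359.90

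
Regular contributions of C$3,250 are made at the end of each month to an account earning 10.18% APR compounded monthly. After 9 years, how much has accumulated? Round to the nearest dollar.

C$570,876

Periodic rate i = 0.1018/12 = 0.00848333; n = 9 × 12 = 108 periods.
FV = 3250 × [(1+0.00848333)^108 − 1] / 0.00848333 = 3250 × 175.654039 = 570,875.6252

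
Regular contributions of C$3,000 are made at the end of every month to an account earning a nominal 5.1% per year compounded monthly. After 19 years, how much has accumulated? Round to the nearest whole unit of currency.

C$1,150,519

With 12 periods per year: i = 0.00425, n = 228.
FV = 3000 × [(1+0.00425)^228 − 1] / 0.00425 = 3000 × 383.506419 = 1,150,519.2584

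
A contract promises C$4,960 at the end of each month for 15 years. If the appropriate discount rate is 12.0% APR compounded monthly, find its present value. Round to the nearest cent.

C$413,275.45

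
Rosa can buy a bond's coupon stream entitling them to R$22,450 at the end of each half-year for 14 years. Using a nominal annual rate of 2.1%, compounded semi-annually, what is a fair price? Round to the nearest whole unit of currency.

With 2 periods per year: i = 0.0105, n = 28.
PV = PMT · [1 − (1+i)^(−n)] / i = 22450 · 24.150504 = 542,178.8059

R$542,179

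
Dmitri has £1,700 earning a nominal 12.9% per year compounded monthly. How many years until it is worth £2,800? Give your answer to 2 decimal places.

3.89 years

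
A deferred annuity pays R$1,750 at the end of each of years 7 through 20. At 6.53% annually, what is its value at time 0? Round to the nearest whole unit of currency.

R$10,773

Value one period before first payment (t=6): 1750 × [1 − (1+0.0653)^(−14)] / 0.0653 = 1750 × 8.997387 = 15,745.4274
PV₀ = 15,745.4274 / (1+0.0653)^6 = 15,745.4274 / 1.461610 = 10,772.6585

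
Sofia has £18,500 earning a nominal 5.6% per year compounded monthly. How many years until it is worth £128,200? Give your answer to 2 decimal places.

Periodic rate i = 0.056/12 = 0.00466667.
n = ln(128200/18500) / ln(1+0.00466667) = ln(6.92973) / 0.004656 = 415.7859 months
= 415.7859/12 years

34.65 years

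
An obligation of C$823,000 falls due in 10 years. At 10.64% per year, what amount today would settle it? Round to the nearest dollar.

Discount factor = (1+0.1064)^(−10) = 0.363813; PV = 823,000 × 0.363813 = 299,418.1786

C$299,418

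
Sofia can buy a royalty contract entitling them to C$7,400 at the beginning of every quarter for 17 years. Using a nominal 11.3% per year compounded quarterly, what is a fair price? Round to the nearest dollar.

Periodic rate i = 0.113/4 = 0.02825; n = 17 × 4 = 68 periods.
Annuity factor a(68|0.02825) × (1+i) = 30.923441; PV = 7400 × 30.923441 = 228,833.4600
Payments are at the start of each period, so multiply by (1+i).

C$228,833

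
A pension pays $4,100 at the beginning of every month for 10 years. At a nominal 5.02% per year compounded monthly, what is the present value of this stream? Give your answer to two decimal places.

With 12 periods per year: i = 0.00418333, n = 120.
Annuity factor a(120|0.00418333) × (1+i) = 94.588556; PV = 4100 × 94.588556 = 387,813.0800
Payments are at the start of each period, so multiply by (1+i).

$387,813.08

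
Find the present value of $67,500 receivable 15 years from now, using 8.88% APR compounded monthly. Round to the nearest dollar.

$17,904

Periodic rate i = 0.0888/12 = 0.0074; n = 15 × 12 = 180 periods.
PV = FV·(1+i)^(−n) = 67,500 × 0.265246 = 17,904.1373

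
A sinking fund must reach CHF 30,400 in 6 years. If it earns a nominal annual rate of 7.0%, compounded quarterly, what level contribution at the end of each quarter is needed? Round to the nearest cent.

CHF 1,030.12

i = 0.07/4 = 0.0175 per quarter; n = 6·4 = 24.
PMT = 30400 / ( [(1+0.0175)^24 − 1] / 0.0175 ) = 30400 / 29.511016 = 1,030.1238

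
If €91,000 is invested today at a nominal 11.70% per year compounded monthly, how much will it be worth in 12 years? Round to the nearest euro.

With 12 periods per year: i = 0.00975, n = 144.
FV = PV·(1+i)^n = 91,000 × 4.043860 = 367,991.2545

€367,991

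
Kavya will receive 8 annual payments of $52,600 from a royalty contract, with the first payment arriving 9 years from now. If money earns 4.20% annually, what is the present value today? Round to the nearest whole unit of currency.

$252,730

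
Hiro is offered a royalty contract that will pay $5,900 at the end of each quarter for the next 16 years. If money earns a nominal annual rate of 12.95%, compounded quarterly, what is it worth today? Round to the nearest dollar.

Periodic rate i = 0.1295/4 = 0.032375; n = 16 × 4 = 64 periods.
Annuity factor a(64|0.032375) = 26.868350; PV = 5900 × 26.868350 = 158,523.2660

$158,523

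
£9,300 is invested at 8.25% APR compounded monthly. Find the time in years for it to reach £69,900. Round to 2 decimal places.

Periodic rate i = 0.0825/12 = 0.006875.
(1+i)^n = 69900/9300 = 7.51613, so n = ln 7.51613 / ln 1.00687 = 294.3966 months
= 294.3966/12 years

24.53 years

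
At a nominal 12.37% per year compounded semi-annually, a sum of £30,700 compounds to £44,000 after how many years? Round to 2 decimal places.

Periodic rate i = 0.1237/2 = 0.06185.
n = ln(44000/30700) / ln(1+0.06185) = ln(1.43322) / 0.060013 = 5.9975 half-years
= 5.9975/2 years

3.00 years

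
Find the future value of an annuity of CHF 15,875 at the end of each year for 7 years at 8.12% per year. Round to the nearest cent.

CHF 142,170.89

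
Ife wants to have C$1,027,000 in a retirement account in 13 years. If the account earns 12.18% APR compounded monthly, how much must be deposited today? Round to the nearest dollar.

C$212,508

Periodic rate i = 0.1218/12 = 0.01015; n = 13 × 12 = 156 periods.
Discount factor = (1+0.01015)^(−156) = 0.206921; PV = 1,027,000 × 0.206921 = 212,507.8652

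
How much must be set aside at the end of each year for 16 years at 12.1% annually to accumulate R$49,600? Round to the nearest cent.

R$1,150.05

PMT = 49600 / ( [(1+0.121)^16 − 1] / 0.121 ) = 49600 / 43.128592 = 1,150.0491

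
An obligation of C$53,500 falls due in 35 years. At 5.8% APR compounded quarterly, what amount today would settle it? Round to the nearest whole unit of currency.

C$7,130

Periodic rate i = 0.058/4 = 0.0145; n = 35 × 4 = 140 periods.
PV = FV·(1+i)^(−n) = 53,500 × 0.133264 = 7,129.6234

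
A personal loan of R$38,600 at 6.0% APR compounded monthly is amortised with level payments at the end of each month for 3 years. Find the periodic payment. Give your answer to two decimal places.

i = 0.06/12 = 0.005 per month; n = 3·12 = 36.
PMT = 38600 / ( [1 − (1+0.005)^(−36)] / 0.005 ) = 38600 / 32.871016 = 1,174.2868

R$1,174.29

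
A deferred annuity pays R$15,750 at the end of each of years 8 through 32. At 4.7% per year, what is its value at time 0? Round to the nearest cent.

Value one period before first payment (t=7): 15750 × [1 − (1+0.047)^(−25)] / 0.047 = 15750 × 14.527663 = 228,810.6923
PV₀ = 228,810.6923 / (1+0.047)^7 = 228,810.6923 / 1.379198 = 165,901.2061

R$165,901.21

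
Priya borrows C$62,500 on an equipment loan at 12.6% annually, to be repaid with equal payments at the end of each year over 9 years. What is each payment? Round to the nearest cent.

Annuity-PV factor = 5.208887; PMT = 62500 / 5.208887 = 11,998.7234

C$11,998.72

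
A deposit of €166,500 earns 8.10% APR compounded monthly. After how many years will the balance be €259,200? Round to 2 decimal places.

5.48 years

Periodic rate i = 0.081/12 = 0.00675.
n = ln(259200/166500) / ln(1+0.00675) = ln(1.55676) / 0.006727 = 65.7921 months
= 65.7921/12 years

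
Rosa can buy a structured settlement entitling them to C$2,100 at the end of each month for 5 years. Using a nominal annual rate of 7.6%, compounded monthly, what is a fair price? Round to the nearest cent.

Periodic rate i = 0.076/12 = 0.00633333; n = 5 × 12 = 60 periods.
PV = PMT · [1 − (1+i)^(−n)] / i = 2100 · 49.787154 = 104,553.0242

C$104,553.02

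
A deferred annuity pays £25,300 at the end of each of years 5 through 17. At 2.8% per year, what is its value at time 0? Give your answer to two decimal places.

£244,036.88

PV at t=4 (ordinary 13-year annuity): 25300 × a(13|0.028) = 25300 × 10.772274 = 272,538.5333
PV₀ = 272,538.5333 / (1+0.028)^4 = 272,538.5333 / 1.116792 = 244,036.8754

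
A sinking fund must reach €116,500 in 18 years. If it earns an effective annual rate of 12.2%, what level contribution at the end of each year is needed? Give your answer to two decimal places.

FV-annuity factor = 56.892877; PMT = 116500 / 56.892877 = 2,047.7080

€2,047.71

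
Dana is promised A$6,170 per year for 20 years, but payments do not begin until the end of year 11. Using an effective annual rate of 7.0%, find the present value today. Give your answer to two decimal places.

A$33,228.29

Value one period before first payment (t=10): 6170 × [1 − (1+0.07)^(−20)] / 0.07 = 6170 × 10.594014 = 65,365.0679
Discount back 10 years: 65,365.0679 × (1+0.07)^(−10) = 65,365.0679 × 0.508349 = 33,228.2860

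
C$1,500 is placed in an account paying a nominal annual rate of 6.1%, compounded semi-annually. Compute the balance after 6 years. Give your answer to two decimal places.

C$2,151.13

Periodic rate i = 0.061/2 = 0.0305; n = 6 × 2 = 12 periods.
1,500 × (1+0.0305)^12 = 1,500 × 1.434089 = 2,151.1328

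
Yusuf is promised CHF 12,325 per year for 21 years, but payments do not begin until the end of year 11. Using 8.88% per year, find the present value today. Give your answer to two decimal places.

CHF 49,347.14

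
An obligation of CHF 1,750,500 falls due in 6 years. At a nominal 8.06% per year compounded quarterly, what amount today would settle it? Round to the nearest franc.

CHF 1,084,489

With 4 periods per year: i = 0.02015, n = 24.
Discount factor = (1+0.02015)^(−24) = 0.619531; PV = 1,750,500 × 0.619531 = 1,084,489.3749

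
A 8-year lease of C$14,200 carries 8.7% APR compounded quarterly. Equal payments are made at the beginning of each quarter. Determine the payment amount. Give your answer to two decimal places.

With 4 periods per year: i = 0.02175, n = 32.
Annuity-PV factor × (1+i) = 23.380016; PMT = 14200 / 23.380016 = 607.3563

C$607.36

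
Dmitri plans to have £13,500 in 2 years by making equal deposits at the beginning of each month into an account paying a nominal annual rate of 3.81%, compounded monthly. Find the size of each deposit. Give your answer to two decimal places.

£540.52

With 12 periods per year: i = 0.003175, n = 24.
FV-annuity factor × (1+i) = 24.976096; PMT = 13500 / 24.976096 = 540.5168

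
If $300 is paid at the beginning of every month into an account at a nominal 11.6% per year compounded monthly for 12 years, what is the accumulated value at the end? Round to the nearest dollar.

i = 0.116/12 = 0.00966667 per month; n = 12·12 = 144.
FV = 300 × [(1+0.00966667)^144 − 1] / 0.00966667 × (1+i) = 300 × 312.935877 = 93,880.7631
(annuity-due: payments at period start, so ×(1+i).)

$93,881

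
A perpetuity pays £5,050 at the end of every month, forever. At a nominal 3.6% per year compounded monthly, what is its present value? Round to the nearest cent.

£1,683,333.33

Periodic rate i = 0.036/12 = 0.003.
PV = C/r = 5050/0.003 = 1,683,333.3333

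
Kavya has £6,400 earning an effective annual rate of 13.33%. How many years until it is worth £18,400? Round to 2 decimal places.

8.44 years

n = ln(18400/6400) / ln(1+0.1333) = ln(2.87500) / 0.125134 = 8.4394 years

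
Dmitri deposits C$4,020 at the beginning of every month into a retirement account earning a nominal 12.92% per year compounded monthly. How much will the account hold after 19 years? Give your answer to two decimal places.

i = 0.1292/12 = 0.0107667 per month; n = 19·12 = 228.
FV = 4020 × [(1+0.0107667)^228 − 1] / 0.0107667 × (1+i) = 4020 × 985.011316 = 3,959,745.4888
(Beginning-of-period payments → annuity-due factor ×(1+i).)

C$3,959,745.49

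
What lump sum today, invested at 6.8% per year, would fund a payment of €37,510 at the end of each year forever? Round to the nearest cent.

€551,617.65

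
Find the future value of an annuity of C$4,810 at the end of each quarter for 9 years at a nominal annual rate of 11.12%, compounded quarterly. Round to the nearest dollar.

C$291,291

Periodic rate i = 0.1112/4 = 0.0278; n = 9 × 4 = 36 periods.
Accumulation factor s(36|0.0278) = 60.559439; FV = 4810 × 60.559439 = 291,290.9016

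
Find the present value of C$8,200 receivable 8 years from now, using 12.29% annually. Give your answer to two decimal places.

C$3,244.03

PV = 8,200 / (1 + 0.1229)^8 = 8,200 / 2.527718 = 3,244.0325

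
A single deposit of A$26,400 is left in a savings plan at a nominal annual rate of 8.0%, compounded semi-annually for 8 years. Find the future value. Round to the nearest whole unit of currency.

i = 0.08/2 = 0.04 per half-year; n = 8·2 = 16.
FV = 26,400 × (1 + 0.04)^16 = 49,446.7049

A$49,447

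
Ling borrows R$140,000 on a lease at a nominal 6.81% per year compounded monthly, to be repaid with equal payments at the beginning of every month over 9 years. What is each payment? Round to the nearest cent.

i = 0.0681/12 = 0.005675 per month; n = 9·12 = 108.
Annuity-PV factor × (1+i) = 81.035802; PMT = 140000 / 81.035802 = 1,727.6314

R$1,727.63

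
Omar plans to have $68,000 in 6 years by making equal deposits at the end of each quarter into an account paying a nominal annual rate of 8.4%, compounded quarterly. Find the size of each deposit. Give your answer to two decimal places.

$2,208.09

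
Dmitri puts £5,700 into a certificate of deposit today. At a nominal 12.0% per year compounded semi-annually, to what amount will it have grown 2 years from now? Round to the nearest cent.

i = 0.12/2 = 0.06 per half-year; n = 2·2 = 4.
5,700 × (1+0.06)^4 = 5,700 × 1.262477 = 7,196.1187

£7,196.12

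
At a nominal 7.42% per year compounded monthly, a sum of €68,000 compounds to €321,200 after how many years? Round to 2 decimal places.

Periodic rate i = 0.0742/12 = 0.00618333.
n = ln(321200/68000) / ln(1+0.00618333) = ln(4.72353) / 0.006164 = 251.8627 months
= 251.8627/12 years

20.99 years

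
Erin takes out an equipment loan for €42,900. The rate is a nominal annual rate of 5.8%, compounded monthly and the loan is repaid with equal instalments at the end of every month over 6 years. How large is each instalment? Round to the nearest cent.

Periodic rate i = 0.058/12 = 0.00483333; n = 6 × 12 = 72 periods.
PMT = 42900 / ( [1 − (1+0.00483333)^(−72)] / 0.00483333 ) = 42900 / 60.684611 = 706.9338

€706.93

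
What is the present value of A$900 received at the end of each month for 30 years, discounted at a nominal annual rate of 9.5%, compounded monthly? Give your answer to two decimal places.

Periodic rate i = 0.095/12 = 0.00791667; n = 30 × 12 = 360 periods.
PV = PMT · [1 − (1+i)^(−n)] / i = 900 · 118.926681 = 107,034.0128

A$107,034.01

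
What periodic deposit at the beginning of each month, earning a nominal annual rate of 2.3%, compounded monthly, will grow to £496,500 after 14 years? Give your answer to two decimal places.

£2,503.05

With 12 periods per year: i = 0.00191667, n = 168.
PMT = 496500 / ( [(1+0.00191667)^168 − 1] / 0.00191667 × (1+i) ) = 496500 / 198.358368 = 2,503.0454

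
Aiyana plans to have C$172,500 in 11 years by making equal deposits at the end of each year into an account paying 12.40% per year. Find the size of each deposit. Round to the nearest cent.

C$8,171.38

PMT = 172500 / ( [(1+0.124)^11 − 1] / 0.124 ) = 172500 / 21.110274 = 8,171.3767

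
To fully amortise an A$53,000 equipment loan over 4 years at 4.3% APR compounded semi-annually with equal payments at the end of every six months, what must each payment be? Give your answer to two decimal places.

A$7,281.87

Periodic rate i = 0.043/2 = 0.0215; n = 4 × 2 = 8 periods.
PMT = 53000 / ( [1 − (1+0.0215)^(−8)] / 0.0215 ) = 53000 / 7.278352 = 7,281.8682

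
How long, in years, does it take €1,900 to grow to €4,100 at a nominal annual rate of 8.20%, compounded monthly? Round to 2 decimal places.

Periodic rate i = 0.082/12 = 0.00683333.
(1+i)^n = 4100/1900 = 2.15789, so n = ln 2.15789 / ln 1.00683 = 112.9402 months
= 112.9402/12 years

9.41 years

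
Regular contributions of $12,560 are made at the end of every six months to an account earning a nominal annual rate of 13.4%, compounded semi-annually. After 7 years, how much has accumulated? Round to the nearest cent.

$277,284.44

Periodic rate i = 0.134/2 = 0.067; n = 7 × 2 = 14 periods.
FV = 12560 × [(1+0.067)^14 − 1] / 0.067 = 12560 × 22.076786 = 277,284.4350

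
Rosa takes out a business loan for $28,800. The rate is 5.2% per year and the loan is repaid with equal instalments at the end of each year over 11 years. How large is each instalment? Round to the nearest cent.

$3,503.71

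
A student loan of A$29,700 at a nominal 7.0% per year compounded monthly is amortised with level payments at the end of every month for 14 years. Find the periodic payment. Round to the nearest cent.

With 12 periods per year: i = 0.00583333, n = 168.
PMT = 29700 / ( [1 − (1+0.00583333)^(−168)] / 0.00583333 ) = 29700 / 106.906074 = 277.8140

A$277.81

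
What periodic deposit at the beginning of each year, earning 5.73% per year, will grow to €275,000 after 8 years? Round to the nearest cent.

€26,534.89

PMT = 275000 / ( [(1+0.0573)^8 − 1] / 0.0573 × (1+i) ) = 275000 / 10.363713 = 26,534.8927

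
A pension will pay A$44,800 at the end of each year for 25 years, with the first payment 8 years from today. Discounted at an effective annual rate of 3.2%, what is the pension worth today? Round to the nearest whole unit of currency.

A$612,026

PV at t=7 (ordinary 25-year annuity): 44800 × a(25|0.032) = 44800 × 17.031375 = 763,005.6161
Discount back 7 years: 763,005.6161 × (1+0.032)^(−7) = 763,005.6161 × 0.802125 = 612,025.9737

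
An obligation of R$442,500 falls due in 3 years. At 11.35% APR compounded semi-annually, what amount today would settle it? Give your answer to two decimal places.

R$317,745.74

Periodic rate i = 0.1135/2 = 0.05675; n = 3 × 2 = 6 periods.
PV = 442,500 / (1 + 0.05675)^6 = 442,500 / 1.392623 = 317,745.7395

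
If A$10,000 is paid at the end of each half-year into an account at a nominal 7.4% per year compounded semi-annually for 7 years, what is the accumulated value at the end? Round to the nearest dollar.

With 2 periods per year: i = 0.037, n = 14.
FV = 10000 × [(1+0.037)^14 − 1] / 0.037 = 10000 × 17.919989 = 179,199.8906

A$179,200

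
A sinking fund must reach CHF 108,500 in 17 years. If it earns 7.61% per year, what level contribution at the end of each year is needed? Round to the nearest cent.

CHF 3,330.28

FV-annuity factor = 32.579801; PMT = 108500 / 32.579801 = 3,330.2843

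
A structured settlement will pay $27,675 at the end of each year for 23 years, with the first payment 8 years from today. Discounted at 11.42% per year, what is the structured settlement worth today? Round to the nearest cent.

Value one period before first payment (t=7): 27675 × [1 − (1+0.1142)^(−23)] / 0.1142 = 27675 × 8.028484 = 222,188.2851
Discount back 7 years: 222,188.2851 × (1+0.1142)^(−7) = 222,188.2851 × 0.469092 = 104,226.7218

$104,226.72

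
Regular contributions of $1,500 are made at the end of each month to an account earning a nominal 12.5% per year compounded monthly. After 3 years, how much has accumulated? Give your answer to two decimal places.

i = 0.125/12 = 0.0104167 per month; n = 3·12 = 36.
Accumulation factor s(36|0.0104167) = 43.408507; FV = 1500 × 43.408507 = 65,112.7610

$65,112.76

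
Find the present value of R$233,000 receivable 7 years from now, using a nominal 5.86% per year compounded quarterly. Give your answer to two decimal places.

Periodic rate i = 0.0586/4 = 0.01465; n = 7 × 4 = 28 periods.
Discount factor = (1+0.01465)^(−28) = 0.665495; PV = 233,000 × 0.665495 = 155,060.3105

R$155,060.31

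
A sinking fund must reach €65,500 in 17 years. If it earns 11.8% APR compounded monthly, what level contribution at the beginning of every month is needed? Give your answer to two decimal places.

i = 0.118/12 = 0.00983333 per month; n = 17·12 = 204.
PMT = 65500 / ( [(1+0.00983333)^204 − 1] / 0.00983333 × (1+i) ) = 65500 / 653.246557 = 100.2684

€100.27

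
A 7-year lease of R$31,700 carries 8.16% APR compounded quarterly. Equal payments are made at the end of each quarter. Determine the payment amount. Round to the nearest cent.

R$1,497.30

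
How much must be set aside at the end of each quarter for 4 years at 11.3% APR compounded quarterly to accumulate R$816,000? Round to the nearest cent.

R$41,044.46

With 4 periods per year: i = 0.02825, n = 16.
PMT = 816000 / ( [(1+0.02825)^16 − 1] / 0.02825 ) = 816000 / 19.880879 = 41,044.4619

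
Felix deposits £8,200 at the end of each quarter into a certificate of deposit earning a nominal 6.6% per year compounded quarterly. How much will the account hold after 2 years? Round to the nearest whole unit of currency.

With 4 periods per year: i = 0.0165, n = 8.
FV = 8200 × [(1+0.0165)^8 − 1] / 0.0165 = 8200 × 8.477565 = 69,516.0300

£69,516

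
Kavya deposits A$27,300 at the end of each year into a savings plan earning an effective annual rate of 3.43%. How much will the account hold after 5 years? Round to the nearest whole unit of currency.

A$146,191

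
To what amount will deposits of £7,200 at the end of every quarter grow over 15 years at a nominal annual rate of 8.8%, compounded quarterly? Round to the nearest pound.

£880,440

Periodic rate i = 0.088/4 = 0.022; n = 15 × 4 = 60 periods.
Accumulation factor s(60|0.022) = 122.283303; FV = 7200 × 122.283303 = 880,439.7788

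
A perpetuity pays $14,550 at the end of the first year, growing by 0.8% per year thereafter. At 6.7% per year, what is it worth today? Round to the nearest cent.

PV = D₁/(r − g) = 14550/(0.067 − 0.008) = 246,610.1695

$246,610.17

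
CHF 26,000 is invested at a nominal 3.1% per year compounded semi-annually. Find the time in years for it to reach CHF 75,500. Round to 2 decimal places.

34.65 years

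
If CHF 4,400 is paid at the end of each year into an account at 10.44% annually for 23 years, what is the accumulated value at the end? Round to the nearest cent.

FV = PMT · [(1+i)^n − 1] / i = 4400 · 84.438513 = 371,529.4590

CHF 371,529.46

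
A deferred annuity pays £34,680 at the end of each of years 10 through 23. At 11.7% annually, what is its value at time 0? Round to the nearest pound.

£86,237

PV at t=9 (ordinary 14-year annuity): 34680 × a(14|0.117) = 34680 × 6.731201 = 233,438.0655
PV₀ = 233,438.0655 / (1+0.117)^9 = 233,438.0655 / 2.706940 = 86,236.8963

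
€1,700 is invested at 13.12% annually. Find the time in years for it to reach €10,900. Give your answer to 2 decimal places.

15.07 years

(1+i)^n = 10900/1700 = 6.41176, so n = ln 6.41176 / ln 1.1312 = 15.0726 years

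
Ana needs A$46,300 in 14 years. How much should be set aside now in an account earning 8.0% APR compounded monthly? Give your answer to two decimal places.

A$15,163.01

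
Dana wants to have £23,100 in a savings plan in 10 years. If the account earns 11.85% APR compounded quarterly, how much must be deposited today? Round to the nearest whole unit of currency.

With 4 periods per year: i = 0.029625, n = 40.
Discount factor = (1+0.029625)^(−40) = 0.311055; PV = 23,100 × 0.311055 = 7,185.3648

£7,185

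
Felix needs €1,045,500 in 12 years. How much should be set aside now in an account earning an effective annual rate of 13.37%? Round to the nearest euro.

PV = 1,045,500 / (1 + 0.1337)^12 = 1,045,500 / 4.507936 = 231,924.3123

€231,924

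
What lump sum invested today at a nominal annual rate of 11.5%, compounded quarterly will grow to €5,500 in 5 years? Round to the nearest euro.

€3,120

Periodic rate i = 0.115/4 = 0.02875; n = 5 × 4 = 20 periods.
PV = 5,500 / (1 + 0.02875)^20 = 5,500 / 1.762775 = 3,120.0800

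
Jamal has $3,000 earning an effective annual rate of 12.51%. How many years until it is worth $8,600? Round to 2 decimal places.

n = ln(8600/3000) / ln(1+0.1251) = ln(2.86667) / 0.117872 = 8.9347 years

8.93 years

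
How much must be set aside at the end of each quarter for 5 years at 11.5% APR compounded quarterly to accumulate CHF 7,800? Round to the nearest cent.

With 4 periods per year: i = 0.02875, n = 20.
PMT = 7800 / ( [(1+0.02875)^20 − 1] / 0.02875 ) = 7800 / 26.531316 = 293.9922

CHF 293.99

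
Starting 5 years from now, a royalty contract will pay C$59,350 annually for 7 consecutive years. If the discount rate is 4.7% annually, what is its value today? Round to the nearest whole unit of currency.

Value one period before first payment (t=4): 59350 × [1 − (1+0.047)^(−7)] / 0.047 = 59350 × 5.849813 = 347,186.3870
PV₀ = 347,186.3870 / (1+0.047)^4 = 347,186.3870 / 1.201674 = 288,918.9059

C$288,919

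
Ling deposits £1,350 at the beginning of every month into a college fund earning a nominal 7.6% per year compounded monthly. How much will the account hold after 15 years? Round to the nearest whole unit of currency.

Periodic rate i = 0.076/12 = 0.00633333; n = 15 × 12 = 180 periods.
Accumulation factor s(180|0.00633333) × (1+i) = 336.149497; FV = 1350 × 336.149497 = 453,801.8215
(annuity-due: payments at period start, so ×(1+i).)

£453,802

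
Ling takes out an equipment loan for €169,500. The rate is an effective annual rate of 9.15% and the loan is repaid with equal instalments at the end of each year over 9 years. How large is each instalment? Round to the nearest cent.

PMT = 169500 / ( [1 − (1+0.0915)^(−9)] / 0.0915 ) = 169500 / 5.958860 = 28,445.0363

€28,445.04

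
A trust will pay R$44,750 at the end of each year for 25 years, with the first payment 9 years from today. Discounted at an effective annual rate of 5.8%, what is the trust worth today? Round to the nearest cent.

R$371,407.09

PV at t=8 (ordinary 25-year annuity): 44750 × a(25|0.058) = 44750 × 13.029942 = 583,089.9160
PV₀ = 583,089.9160 / (1+0.058)^8 = 583,089.9160 / 1.569948 = 371,407.0893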